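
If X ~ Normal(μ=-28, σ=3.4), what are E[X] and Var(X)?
E[X] = -28.0000, Var(X) = 11.5600

We have X ~ Normal(μ=-28, σ=3.4).

For a Normal distribution with μ=-28, σ=3.4:

Expected value:
E[X] = -28.0000

Variance:
Var(X) = 11.5600

Standard deviation:
σ = √Var(X) = 3.4000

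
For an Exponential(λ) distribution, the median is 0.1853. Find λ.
λ = 3.7407

For X ~ Exponential(λ), the CDF is F(x) = 1 - e^(-λx).
The median m satisfies F(m) = 0.5:
1 - e^(-λm) = 0.5
e^(-λm) = 0.5
λm = ln(2)
m = ln(2) / λ

Given m = 0.1853:
λ = ln(2) / 0.1853 = 0.693147 / 0.1853 = 3.7407

Verification: ln(2) / 3.7407 = 0.1853 ✓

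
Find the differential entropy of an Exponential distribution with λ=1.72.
0.4577 nats

We have X ~ Exponential(λ=1.72).

The differential entropy measures the uncertainty or information content of the distribution.

For an Exponential distribution with λ=1.72:
h(X) = 0.4577 nats

(In bits, this would be 0.6603 bits.)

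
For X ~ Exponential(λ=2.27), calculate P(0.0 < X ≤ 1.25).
0.941428

We have X ~ Exponential(λ=2.27).

To find P(0.0 < X ≤ 1.25), we use:
P(0.0 < X ≤ 1.25) = P(X ≤ 1.25) - P(X ≤ 0.0)
                 = F(1.25) - F(0.0)
                 = 0.941428 - 0.000000
                 = 0.941428

So there's approximately a 94.1% chance that X falls in this range.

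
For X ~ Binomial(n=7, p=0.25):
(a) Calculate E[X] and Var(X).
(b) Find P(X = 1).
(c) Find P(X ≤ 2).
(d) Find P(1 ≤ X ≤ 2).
(a) E[X] = 1.7500, Var(X) = 1.3125
(b) P(X = 1) = 0.311462
(c) P(X ≤ 2) = 0.756409
(d) P(1 ≤ X ≤ 2) = 0.622925

We have X ~ Binomial(n=7, p=0.25).

(a) Moments:
E[X] = 1.7500
Var(X) = 1.3125
σ = √Var(X) = 1.1456

(b) Point probability using PMF:
P(X = 1) = 0.311462

(c) Cumulative probability using CDF:
P(X ≤ 2) = F(2) = 0.756409

(d) Range probability:
P(1 ≤ X ≤ 2) = P(X ≤ 2) - P(X ≤ 0)
                   = F(2) - F(0)
                   = 0.756409 - 0.133484
                   = 0.622925

This means approximately 62.3% of outcomes fall in the interval [1, 2].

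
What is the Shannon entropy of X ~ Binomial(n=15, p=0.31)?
1.9967 nats

We have X ~ Binomial(n=15, p=0.31).

The Shannon entropy measures the uncertainty or information content of the distribution.

For a Binomial distribution with n=15, p=0.31:
H(X) = 1.9967 nats

(In bits, this would be 2.8806 bits.)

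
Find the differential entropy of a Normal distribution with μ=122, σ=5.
3.0284 nats

We have X ~ Normal(μ=122, σ=5).

The differential entropy measures the uncertainty or information content of the distribution.

For a Normal distribution with μ=122, σ=5:
h(X) = 3.0284 nats

(In bits, this would be 4.3690 bits.)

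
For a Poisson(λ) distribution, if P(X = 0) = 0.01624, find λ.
λ = 4.1203

For a Poisson(λ) distribution, the PMF at 0 is:
P(X = 0) = λ^0 e^(-λ) / 0! = e^(-λ)

Given P(X = 0) = 0.01624:
e^(-λ) = 0.01624
-λ = ln(0.01624)
λ = -ln(0.01624) = 4.1203

Verification: e^(-4.1203) = 0.01624 ✓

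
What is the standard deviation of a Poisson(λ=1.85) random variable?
1.3601

We have X ~ Poisson(λ=1.85).

For a Poisson distribution with λ=1.85:
σ = √Var(X) = 1.3601

The standard deviation is the square root of the variance.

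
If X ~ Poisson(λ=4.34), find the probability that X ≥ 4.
0.629994

We have X ~ Poisson(λ=4.34).

For discrete distributions, P(X ≥ 4) = 1 - P(X ≤ 3).

P(X ≤ 3) = 0.370006
P(X ≥ 4) = 1 - 0.370006 = 0.629994

So there's approximately a 63.0% chance that X is at least 4.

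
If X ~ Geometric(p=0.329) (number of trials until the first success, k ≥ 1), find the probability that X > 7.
0.061243

We have X ~ Geometric(p=0.329) (number of trials until the first success, k ≥ 1).

P(X > 7) = 1 - P(X ≤ 7)
                = 1 - F(7)
                = 1 - 0.938757
                = 0.061243

So there's approximately a 6.1% chance that X exceeds 7.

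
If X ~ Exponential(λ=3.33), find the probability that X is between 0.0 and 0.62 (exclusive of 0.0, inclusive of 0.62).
0.873131

We have X ~ Exponential(λ=3.33).

To find P(0.0 < X ≤ 0.62), we use:
P(0.0 < X ≤ 0.62) = P(X ≤ 0.62) - P(X ≤ 0.0)
                 = F(0.62) - F(0.0)
                 = 0.873131 - 0.000000
                 = 0.873131

So there's approximately a 87.3% chance that X falls in this range.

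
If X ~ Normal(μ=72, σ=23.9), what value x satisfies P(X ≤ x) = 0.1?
41.3709

We have X ~ Normal(μ=72, σ=23.9).

We want to find x such that P(X ≤ x) = 0.1.

This is the 10th percentile, which means 10% of values fall below this point.

Using the inverse CDF (quantile function):
x = F⁻¹(0.1) = 41.3709

Verification: P(X ≤ 41.3709) = 0.1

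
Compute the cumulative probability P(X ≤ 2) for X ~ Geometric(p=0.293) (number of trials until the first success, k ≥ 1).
0.500151

We have X ~ Geometric(p=0.293) (number of trials until the first success, k ≥ 1).

The CDF gives us P(X ≤ k).

Using the CDF:
P(X ≤ 2) = 0.500151

This means there's approximately a 50.0% chance that X is at most 2.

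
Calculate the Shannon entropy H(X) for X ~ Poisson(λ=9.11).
2.5139 nats

We have X ~ Poisson(λ=9.11).

The Shannon entropy measures the uncertainty or information content of the distribution.

For a Poisson distribution with λ=9.11:
H(X) = 2.5139 nats

(In bits, this would be 3.6268 bits.)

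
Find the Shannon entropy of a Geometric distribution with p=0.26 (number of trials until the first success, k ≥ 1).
2.2041 nats

We have X ~ Geometric(p=0.26) (number of trials until the first success, k ≥ 1).

The Shannon entropy measures the uncertainty or information content of the distribution.

For a Geometric distribution with p=0.26 (number of trials until the first success, k ≥ 1):
H(X) = 2.2041 nats

(In bits, this would be 3.1798 bits.)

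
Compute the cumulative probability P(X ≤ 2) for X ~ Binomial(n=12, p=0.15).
0.735818

We have X ~ Binomial(n=12, p=0.15).

The CDF gives us P(X ≤ k).

Using the CDF:
P(X ≤ 2) = 0.735818

This means there's approximately a 73.6% chance that X is at most 2.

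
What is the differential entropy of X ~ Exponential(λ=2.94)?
-0.0784 nats

We have X ~ Exponential(λ=2.94).

The differential entropy measures the uncertainty or information content of the distribution.

For an Exponential distribution with λ=2.94:
h(X) = -0.0784 nats

(In bits, this would be -0.1131 bits.)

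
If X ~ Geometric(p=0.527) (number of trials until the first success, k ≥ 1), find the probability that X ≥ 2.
0.473000

We have X ~ Geometric(p=0.527) (number of trials until the first success, k ≥ 1).

For discrete distributions, P(X ≥ 2) = 1 - P(X ≤ 1).

P(X ≤ 1) = 0.527000
P(X ≥ 2) = 1 - 0.527000 = 0.473000

So there's approximately a 47.3% chance that X is at least 2.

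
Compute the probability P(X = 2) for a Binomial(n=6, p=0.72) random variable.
0.047796

We have X ~ Binomial(n=6, p=0.72).

For a Binomial distribution, the PMF gives us the probability of each outcome.

Using the PMF formula:
P(X = 2) = 0.047796

Rounded to 4 decimal places: 0.0478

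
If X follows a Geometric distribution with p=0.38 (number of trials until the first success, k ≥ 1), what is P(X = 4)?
0.090565

We have X ~ Geometric(p=0.38) (number of trials until the first success, k ≥ 1).

For a Geometric distribution, the PMF gives us the probability of each outcome.

Using the PMF formula:
P(X = 4) = 0.090565

Rounded to 4 decimal places: 0.0906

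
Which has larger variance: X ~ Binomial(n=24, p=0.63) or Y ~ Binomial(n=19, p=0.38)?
X has larger variance (5.5944 > 4.4764)

Compute the variance for each distribution:

X ~ Binomial(n=24, p=0.63):
Var(X) = 5.5944

Y ~ Binomial(n=19, p=0.38):
Var(Y) = 4.4764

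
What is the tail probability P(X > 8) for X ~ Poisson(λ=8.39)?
0.461723

We have X ~ Poisson(λ=8.39).

P(X > 8) = 1 - P(X ≤ 8)
                = 1 - F(8)
                = 1 - 0.538277
                = 0.461723

So there's approximately a 46.2% chance that X exceeds 8.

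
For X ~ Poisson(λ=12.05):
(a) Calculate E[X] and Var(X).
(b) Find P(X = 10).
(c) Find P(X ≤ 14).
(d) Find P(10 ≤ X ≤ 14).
(a) E[X] = 12.0500, Var(X) = 12.0500
(b) P(X = 10) = 0.103958
(c) P(X ≤ 14) = 0.767481
(d) P(10 ≤ X ≤ 14) = 0.529430

We have X ~ Poisson(λ=12.05).

(a) Moments:
E[X] = 12.0500
Var(X) = 12.0500
σ = √Var(X) = 3.4713

(b) Point probability using PMF:
P(X = 10) = 0.103958

(c) Cumulative probability using CDF:
P(X ≤ 14) = F(14) = 0.767481

(d) Range probability:
P(10 ≤ X ≤ 14) = P(X ≤ 14) - P(X ≤ 9)
                   = F(14) - F(9)
                   = 0.767481 - 0.238051
                   = 0.529430

This means approximately 52.9% of outcomes fall in the interval [10, 14].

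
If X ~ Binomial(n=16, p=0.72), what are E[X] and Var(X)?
E[X] = 11.5200, Var(X) = 3.2256

We have X ~ Binomial(n=16, p=0.72).

For a Binomial distribution with n=16, p=0.72:

Expected value:
E[X] = 11.5200

Variance:
Var(X) = 3.2256

Standard deviation:
σ = √Var(X) = 1.7960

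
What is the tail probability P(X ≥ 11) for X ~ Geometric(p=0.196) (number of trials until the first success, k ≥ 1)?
0.112865

We have X ~ Geometric(p=0.196) (number of trials until the first success, k ≥ 1).

For discrete distributions, P(X ≥ 11) = 1 - P(X ≤ 10).

P(X ≤ 10) = 0.887135
P(X ≥ 11) = 1 - 0.887135 = 0.112865

So there's approximately a 11.3% chance that X is at least 11.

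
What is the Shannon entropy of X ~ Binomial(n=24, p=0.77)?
2.1356 nats

We have X ~ Binomial(n=24, p=0.77).

The Shannon entropy measures the uncertainty or information content of the distribution.

For a Binomial distribution with n=24, p=0.77:
H(X) = 2.1356 nats

(In bits, this would be 3.0810 bits.)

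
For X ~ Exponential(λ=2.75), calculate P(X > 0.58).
0.202909

We have X ~ Exponential(λ=2.75).

P(X > 0.58) = 1 - P(X ≤ 0.58)
                = 1 - F(0.58)
                = 1 - 0.797091
                = 0.202909

So there's approximately a 20.3% chance that X exceeds 0.58.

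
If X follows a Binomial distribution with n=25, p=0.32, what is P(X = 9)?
0.150230

We have X ~ Binomial(n=25, p=0.32).

For a Binomial distribution, the PMF gives us the probability of each outcome.

Using the PMF formula:
P(X = 9) = 0.150230

Rounded to 4 decimal places: 0.1502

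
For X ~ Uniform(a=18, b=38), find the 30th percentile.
24.0000

We have X ~ Uniform(a=18, b=38).

We want to find x such that P(X ≤ x) = 0.3.

This is the 30th percentile, which means 30% of values fall below this point.

Using the inverse CDF (quantile function):
x = F⁻¹(0.3) = 24.0000

Verification: P(X ≤ 24.0000) = 0.3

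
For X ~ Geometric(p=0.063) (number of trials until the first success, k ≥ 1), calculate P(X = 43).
0.004096

We have X ~ Geometric(p=0.063) (number of trials until the first success, k ≥ 1).

For a Geometric distribution, the PMF gives us the probability of each outcome.

Using the PMF formula:
P(X = 43) = 0.004096

Rounded to 4 decimal places: 0.0041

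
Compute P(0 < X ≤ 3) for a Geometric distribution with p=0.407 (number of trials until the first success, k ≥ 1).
0.791472

We have X ~ Geometric(p=0.407) (number of trials until the first success, k ≥ 1).

To find P(0 < X ≤ 3), we use:
P(0 < X ≤ 3) = P(X ≤ 3) - P(X ≤ 0)
                 = F(3) - F(0)
                 = 0.791472 - 0.000000
                 = 0.791472

So there's approximately a 79.1% chance that X falls in this range.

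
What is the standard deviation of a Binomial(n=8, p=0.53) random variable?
1.4117

We have X ~ Binomial(n=8, p=0.53).

For a Binomial distribution with n=8, p=0.53:
σ = √Var(X) = 1.4117

The standard deviation is the square root of the variance.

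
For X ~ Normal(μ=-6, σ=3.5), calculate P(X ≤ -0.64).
0.937168

We have X ~ Normal(μ=-6, σ=3.5).

The CDF gives us P(X ≤ k).

Using the CDF:
P(X ≤ -0.64) = 0.937168

This means there's approximately a 93.7% chance that X is at most -0.64.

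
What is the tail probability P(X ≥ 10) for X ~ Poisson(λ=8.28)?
0.318668

We have X ~ Poisson(λ=8.28).

For discrete distributions, P(X ≥ 10) = 1 - P(X ≤ 9).

P(X ≤ 9) = 0.681332
P(X ≥ 10) = 1 - 0.681332 = 0.318668

So there's approximately a 31.9% chance that X is at least 10.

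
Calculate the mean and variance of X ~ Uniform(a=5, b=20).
E[X] = 12.5000, Var(X) = 18.7500

We have X ~ Uniform(a=5, b=20).

For a Uniform distribution with a=5, b=20:

Expected value:
E[X] = 12.5000

Variance:
Var(X) = 18.7500

Standard deviation:
σ = √Var(X) = 4.3301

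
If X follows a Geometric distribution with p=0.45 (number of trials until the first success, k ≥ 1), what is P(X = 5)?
0.041178

We have X ~ Geometric(p=0.45) (number of trials until the first success, k ≥ 1).

For a Geometric distribution, the PMF gives us the probability of each outcome.

Using the PMF formula:
P(X = 5) = 0.041178

Rounded to 4 decimal places: 0.0412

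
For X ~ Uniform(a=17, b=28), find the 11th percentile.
18.2100

We have X ~ Uniform(a=17, b=28).

We want to find x such that P(X ≤ x) = 0.11.

This is the 11th percentile, which means 11% of values fall below this point.

Using the inverse CDF (quantile function):
x = F⁻¹(0.11) = 18.2100

Verification: P(X ≤ 18.2100) = 0.11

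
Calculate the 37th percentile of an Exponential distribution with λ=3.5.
0.1320

We have X ~ Exponential(λ=3.5).

We want to find x such that P(X ≤ x) = 0.37.

This is the 37th percentile, which means 37% of values fall below this point.

Using the inverse CDF (quantile function):
x = F⁻¹(0.37) = 0.1320

Verification: P(X ≤ 0.1320) = 0.37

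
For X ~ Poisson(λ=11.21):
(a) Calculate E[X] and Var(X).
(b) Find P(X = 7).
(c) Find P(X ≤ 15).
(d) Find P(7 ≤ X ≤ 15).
(a) E[X] = 11.2100, Var(X) = 11.2100
(b) P(X = 7) = 0.059754
(c) P(X ≤ 15) = 0.895764
(d) P(7 ≤ X ≤ 15) = 0.825377

We have X ~ Poisson(λ=11.21).

(a) Moments:
E[X] = 11.2100
Var(X) = 11.2100
σ = √Var(X) = 3.3481

(b) Point probability using PMF:
P(X = 7) = 0.059754

(c) Cumulative probability using CDF:
P(X ≤ 15) = F(15) = 0.895764

(d) Range probability:
P(7 ≤ X ≤ 15) = P(X ≤ 15) - P(X ≤ 6)
                   = F(15) - F(6)
                   = 0.895764 - 0.070386
                   = 0.825377

This means approximately 82.5% of outcomes fall in the interval [7, 15].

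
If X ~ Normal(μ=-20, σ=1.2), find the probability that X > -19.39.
0.305610

We have X ~ Normal(μ=-20, σ=1.2).

P(X > -19.39) = 1 - P(X ≤ -19.39)
                = 1 - F(-19.39)
                = 1 - 0.694390
                = 0.305610

So there's approximately a 30.6% chance that X exceeds -19.39.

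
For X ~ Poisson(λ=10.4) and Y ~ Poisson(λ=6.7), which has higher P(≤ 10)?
Y has higher probability (P(Y ≤ 10) = 0.9214 > P(X ≤ 10) = 0.5331)

Compute P(≤ 10) for each distribution:

X ~ Poisson(λ=10.4):
P(X ≤ 10) = 0.5331

Y ~ Poisson(λ=6.7):
P(Y ≤ 10) = 0.9214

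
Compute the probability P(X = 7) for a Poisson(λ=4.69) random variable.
0.090978

We have X ~ Poisson(λ=4.69).

For a Poisson distribution, the PMF gives us the probability of each outcome.

Using the PMF formula:
P(X = 7) = 0.090978

Rounded to 4 decimal places: 0.0910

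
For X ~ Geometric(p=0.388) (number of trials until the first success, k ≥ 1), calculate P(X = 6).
0.033311

We have X ~ Geometric(p=0.388) (number of trials until the first success, k ≥ 1).

For a Geometric distribution, the PMF gives us the probability of each outcome.

Using the PMF formula:
P(X = 6) = 0.033311

Rounded to 4 decimal places: 0.0333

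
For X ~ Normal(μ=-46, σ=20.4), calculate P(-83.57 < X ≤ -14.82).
0.904035

We have X ~ Normal(μ=-46, σ=20.4).

To find P(-83.57 < X ≤ -14.82), we use:
P(-83.57 < X ≤ -14.82) = P(X ≤ -14.82) - P(X ≤ -83.57)
                 = F(-14.82) - F(-83.57)
                 = 0.936797 - 0.032762
                 = 0.904035

So there's approximately a 90.4% chance that X falls in this range.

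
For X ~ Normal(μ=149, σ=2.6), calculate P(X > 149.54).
0.417735

We have X ~ Normal(μ=149, σ=2.6).

P(X > 149.54) = 1 - P(X ≤ 149.54)
                = 1 - F(149.54)
                = 1 - 0.582265
                = 0.417735

So there's approximately a 41.8% chance that X exceeds 149.54.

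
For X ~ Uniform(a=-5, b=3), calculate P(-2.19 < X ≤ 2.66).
0.606250

We have X ~ Uniform(a=-5, b=3).

To find P(-2.19 < X ≤ 2.66), we use:
P(-2.19 < X ≤ 2.66) = P(X ≤ 2.66) - P(X ≤ -2.19)
                 = F(2.66) - F(-2.19)
                 = 0.957500 - 0.351250
                 = 0.606250

So there's approximately a 60.6% chance that X falls in this range.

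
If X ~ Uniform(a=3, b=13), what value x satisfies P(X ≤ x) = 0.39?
6.9000

We have X ~ Uniform(a=3, b=13).

We want to find x such that P(X ≤ x) = 0.39.

This is the 39th percentile, which means 39% of values fall below this point.

Using the inverse CDF (quantile function):
x = F⁻¹(0.39) = 6.9000

Verification: P(X ≤ 6.9000) = 0.39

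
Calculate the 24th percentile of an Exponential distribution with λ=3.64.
0.0754

We have X ~ Exponential(λ=3.64).

We want to find x such that P(X ≤ x) = 0.24.

This is the 24th percentile, which means 24% of values fall below this point.

Using the inverse CDF (quantile function):
x = F⁻¹(0.24) = 0.0754

Verification: P(X ≤ 0.0754) = 0.24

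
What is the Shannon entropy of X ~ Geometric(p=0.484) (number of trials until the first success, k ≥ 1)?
1.4311 nats

We have X ~ Geometric(p=0.484) (number of trials until the first success, k ≥ 1).

The Shannon entropy measures the uncertainty or information content of the distribution.

For a Geometric distribution with p=0.484 (number of trials until the first success, k ≥ 1):
H(X) = 1.4311 nats

(In bits, this would be 2.0646 bits.)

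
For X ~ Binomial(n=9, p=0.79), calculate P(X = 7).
0.304881

We have X ~ Binomial(n=9, p=0.79).

For a Binomial distribution, the PMF gives us the probability of each outcome.

Using the PMF formula:
P(X = 7) = 0.304881

Rounded to 4 decimal places: 0.3049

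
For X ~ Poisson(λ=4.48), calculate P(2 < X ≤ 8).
0.784822

We have X ~ Poisson(λ=4.48).

To find P(2 < X ≤ 8), we use:
P(2 < X ≤ 8) = P(X ≤ 8) - P(X ≤ 2)
                 = F(8) - F(2)
                 = 0.960662 - 0.175840
                 = 0.784822

So there's approximately a 78.5% chance that X falls in this range.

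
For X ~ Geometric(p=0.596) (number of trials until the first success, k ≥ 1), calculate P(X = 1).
0.596000

We have X ~ Geometric(p=0.596) (number of trials until the first success, k ≥ 1).

For a Geometric distribution, the PMF gives us the probability of each outcome.

Using the PMF formula:
P(X = 1) = 0.596000

Rounded to 4 decimal places: 0.5960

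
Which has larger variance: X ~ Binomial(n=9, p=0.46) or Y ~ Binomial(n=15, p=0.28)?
Y has larger variance (3.0240 > 2.2356)

Compute the variance for each distribution:

X ~ Binomial(n=9, p=0.46):
Var(X) = 2.2356

Y ~ Binomial(n=15, p=0.28):
Var(Y) = 3.0240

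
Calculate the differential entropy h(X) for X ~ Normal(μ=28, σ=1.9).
2.0608 nats

We have X ~ Normal(μ=28, σ=1.9).

The differential entropy measures the uncertainty or information content of the distribution.

For a Normal distribution with μ=28, σ=1.9:
h(X) = 2.0608 nats

(In bits, this would be 2.9731 bits.)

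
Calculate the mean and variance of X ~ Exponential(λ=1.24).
E[X] = 0.8065, Var(X) = 0.6504

We have X ~ Exponential(λ=1.24).

For an Exponential distribution with λ=1.24:

Expected value:
E[X] = 0.8065

Variance:
Var(X) = 0.6504

Standard deviation:
σ = √Var(X) = 0.8065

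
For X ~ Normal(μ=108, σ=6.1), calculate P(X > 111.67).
0.273707

We have X ~ Normal(μ=108, σ=6.1).

P(X > 111.67) = 1 - P(X ≤ 111.67)
                = 1 - F(111.67)
                = 1 - 0.726293
                = 0.273707

So there's approximately a 27.4% chance that X exceeds 111.67.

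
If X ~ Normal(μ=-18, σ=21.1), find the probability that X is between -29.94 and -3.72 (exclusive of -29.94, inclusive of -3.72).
0.464988

We have X ~ Normal(μ=-18, σ=21.1).

To find P(-29.94 < X ≤ -3.72), we use:
P(-29.94 < X ≤ -3.72) = P(X ≤ -3.72) - P(X ≤ -29.94)
                 = F(-3.72) - F(-29.94)
                 = 0.750726 - 0.285739
                 = 0.464988

So there's approximately a 46.5% chance that X falls in this range.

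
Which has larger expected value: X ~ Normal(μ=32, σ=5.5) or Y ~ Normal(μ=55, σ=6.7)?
Y has larger mean (55.0000 > 32.0000)

Compute the expected value for each distribution:

X ~ Normal(μ=32, σ=5.5):
E[X] = 32.0000

Y ~ Normal(μ=55, σ=6.7):
E[Y] = 55.0000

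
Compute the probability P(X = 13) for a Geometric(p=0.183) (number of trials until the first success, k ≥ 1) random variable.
0.016185

We have X ~ Geometric(p=0.183) (number of trials until the first success, k ≥ 1).

For a Geometric distribution, the PMF gives us the probability of each outcome.

Using the PMF formula:
P(X = 13) = 0.016185

Rounded to 4 decimal places: 0.0162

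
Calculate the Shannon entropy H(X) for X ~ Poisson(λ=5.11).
2.2158 nats

We have X ~ Poisson(λ=5.11).

The Shannon entropy measures the uncertainty or information content of the distribution.

For a Poisson distribution with λ=5.11:
H(X) = 2.2158 nats

(In bits, this would be 3.1967 bits.)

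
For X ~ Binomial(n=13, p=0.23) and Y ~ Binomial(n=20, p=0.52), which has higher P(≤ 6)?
X has higher probability (P(X ≤ 6) = 0.9846 > P(Y ≤ 6) = 0.0397)

Compute P(≤ 6) for each distribution:

X ~ Binomial(n=13, p=0.23):
P(X ≤ 6) = 0.9846

Y ~ Binomial(n=20, p=0.52):
P(Y ≤ 6) = 0.0397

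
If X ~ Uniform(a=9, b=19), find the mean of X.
14.0000

We have X ~ Uniform(a=9, b=19).

For a Uniform distribution with a=9, b=19:
E[X] = 14.0000

This is the expected (average) value of X.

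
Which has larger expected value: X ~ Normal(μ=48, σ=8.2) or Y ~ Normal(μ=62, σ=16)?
Y has larger mean (62.0000 > 48.0000)

Compute the expected value for each distribution:

X ~ Normal(μ=48, σ=8.2):
E[X] = 48.0000

Y ~ Normal(μ=62, σ=16):
E[Y] = 62.0000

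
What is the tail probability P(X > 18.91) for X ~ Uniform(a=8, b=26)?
0.393889

We have X ~ Uniform(a=8, b=26).

P(X > 18.91) = 1 - P(X ≤ 18.91)
                = 1 - F(18.91)
                = 1 - 0.606111
                = 0.393889

So there's approximately a 39.4% chance that X exceeds 18.91.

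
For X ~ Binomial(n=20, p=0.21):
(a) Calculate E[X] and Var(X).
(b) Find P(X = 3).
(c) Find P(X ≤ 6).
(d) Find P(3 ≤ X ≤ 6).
(a) E[X] = 4.2000, Var(X) = 3.3180
(b) P(X = 3) = 0.191966
(c) P(X ≤ 6) = 0.892899
(d) P(3 ≤ X ≤ 6) = 0.715914

We have X ~ Binomial(n=20, p=0.21).

(a) Moments:
E[X] = 4.2000
Var(X) = 3.3180
σ = √Var(X) = 1.8215

(b) Point probability using PMF:
P(X = 3) = 0.191966

(c) Cumulative probability using CDF:
P(X ≤ 6) = F(6) = 0.892899

(d) Range probability:
P(3 ≤ X ≤ 6) = P(X ≤ 6) - P(X ≤ 2)
                   = F(6) - F(2)
                   = 0.892899 - 0.176985
                   = 0.715914

This means approximately 71.6% of outcomes fall in the interval [3, 6].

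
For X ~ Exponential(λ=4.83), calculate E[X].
0.2070

We have X ~ Exponential(λ=4.83).

For an Exponential distribution with λ=4.83:
E[X] = 0.2070

This is the expected (average) value of X.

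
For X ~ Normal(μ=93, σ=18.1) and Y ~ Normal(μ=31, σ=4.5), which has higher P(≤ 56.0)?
Y has higher probability (P(Y ≤ 56.0) = 1.0000 > P(X ≤ 56.0) = 0.0205)

Compute P(≤ 56.0) for each distribution:

X ~ Normal(μ=93, σ=18.1):
P(X ≤ 56.0) = 0.0205

Y ~ Normal(μ=31, σ=4.5):
P(Y ≤ 56.0) = 1.0000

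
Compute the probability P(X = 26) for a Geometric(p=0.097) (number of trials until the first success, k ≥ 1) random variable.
0.007568

We have X ~ Geometric(p=0.097) (number of trials until the first success, k ≥ 1).

For a Geometric distribution, the PMF gives us the probability of each outcome.

Using the PMF formula:
P(X = 26) = 0.007568

Rounded to 4 decimal places: 0.0076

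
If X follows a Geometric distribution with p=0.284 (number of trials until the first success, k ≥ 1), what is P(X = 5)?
0.074640

We have X ~ Geometric(p=0.284) (number of trials until the first success, k ≥ 1).

For a Geometric distribution, the PMF gives us the probability of each outcome.

Using the PMF formula:
P(X = 5) = 0.074640

Rounded to 4 decimal places: 0.0746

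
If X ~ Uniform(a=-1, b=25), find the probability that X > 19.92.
0.195385

We have X ~ Uniform(a=-1, b=25).

P(X > 19.92) = 1 - P(X ≤ 19.92)
                = 1 - F(19.92)
                = 1 - 0.804615
                = 0.195385

So there's approximately a 19.5% chance that X exceeds 19.92.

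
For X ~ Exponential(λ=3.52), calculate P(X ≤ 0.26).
0.599563

We have X ~ Exponential(λ=3.52).

The CDF gives us P(X ≤ k).

Using the CDF:
P(X ≤ 0.26) = 0.599563

This means there's approximately a 60.0% chance that X is at most 0.26.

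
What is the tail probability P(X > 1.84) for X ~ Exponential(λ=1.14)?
0.122751

We have X ~ Exponential(λ=1.14).

P(X > 1.84) = 1 - P(X ≤ 1.84)
                = 1 - F(1.84)
                = 1 - 0.877249
                = 0.122751

So there's approximately a 12.3% chance that X exceeds 1.84.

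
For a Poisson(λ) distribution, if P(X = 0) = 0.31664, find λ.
λ = 1.1500

For a Poisson(λ) distribution, the PMF at 0 is:
P(X = 0) = λ^0 e^(-λ) / 0! = e^(-λ)

Given P(X = 0) = 0.31664:
e^(-λ) = 0.31664
-λ = ln(0.31664)
λ = -ln(0.31664) = 1.1500

Verification: e^(-1.1500) = 0.31664 ✓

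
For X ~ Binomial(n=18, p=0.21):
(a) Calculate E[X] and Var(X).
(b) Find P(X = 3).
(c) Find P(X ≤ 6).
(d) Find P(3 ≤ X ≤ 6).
(a) E[X] = 3.7800, Var(X) = 2.9862
(b) P(X = 3) = 0.220168
(c) P(X ≤ 6) = 0.935469
(d) P(3 ≤ X ≤ 6) = 0.697076

We have X ~ Binomial(n=18, p=0.21).

(a) Moments:
E[X] = 3.7800
Var(X) = 2.9862
σ = √Var(X) = 1.7281

(b) Point probability using PMF:
P(X = 3) = 0.220168

(c) Cumulative probability using CDF:
P(X ≤ 6) = F(6) = 0.935469

(d) Range probability:
P(3 ≤ X ≤ 6) = P(X ≤ 6) - P(X ≤ 2)
                   = F(6) - F(2)
                   = 0.935469 - 0.238393
                   = 0.697076

This means approximately 69.7% of outcomes fall in the interval [3, 6].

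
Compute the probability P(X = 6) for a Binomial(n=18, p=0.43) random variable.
0.138032

We have X ~ Binomial(n=18, p=0.43).

For a Binomial distribution, the PMF gives us the probability of each outcome.

Using the PMF formula:
P(X = 6) = 0.138032

Rounded to 4 decimal places: 0.1380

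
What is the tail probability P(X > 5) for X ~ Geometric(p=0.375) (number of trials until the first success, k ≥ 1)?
0.095367

We have X ~ Geometric(p=0.375) (number of trials until the first success, k ≥ 1).

P(X > 5) = 1 - P(X ≤ 5)
                = 1 - F(5)
                = 1 - 0.904633
                = 0.095367

So there's approximately a 9.5% chance that X exceeds 5.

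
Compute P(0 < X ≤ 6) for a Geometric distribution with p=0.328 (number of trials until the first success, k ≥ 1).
0.907909

We have X ~ Geometric(p=0.328) (number of trials until the first success, k ≥ 1).

To find P(0 < X ≤ 6), we use:
P(0 < X ≤ 6) = P(X ≤ 6) - P(X ≤ 0)
                 = F(6) - F(0)
                 = 0.907909 - 0.000000
                 = 0.907909

So there's approximately a 90.8% chance that X falls in this range.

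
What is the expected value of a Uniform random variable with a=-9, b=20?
5.5000

We have X ~ Uniform(a=-9, b=20).

For a Uniform distribution with a=-9, b=20:
E[X] = 5.5000

This is the expected (average) value of X.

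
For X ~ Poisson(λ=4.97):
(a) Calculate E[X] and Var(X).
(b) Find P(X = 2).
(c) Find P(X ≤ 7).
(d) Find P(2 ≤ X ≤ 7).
(a) E[X] = 4.9700, Var(X) = 4.9700
(b) P(X = 2) = 0.085751
(c) P(X ≤ 7) = 0.869743
(d) P(2 ≤ X ≤ 7) = 0.828292

We have X ~ Poisson(λ=4.97).

(a) Moments:
E[X] = 4.9700
Var(X) = 4.9700
σ = √Var(X) = 2.2293

(b) Point probability using PMF:
P(X = 2) = 0.085751

(c) Cumulative probability using CDF:
P(X ≤ 7) = F(7) = 0.869743

(d) Range probability:
P(2 ≤ X ≤ 7) = P(X ≤ 7) - P(X ≤ 1)
                   = F(7) - F(1)
                   = 0.869743 - 0.041451
                   = 0.828292

This means approximately 82.8% of outcomes fall in the interval [2, 7].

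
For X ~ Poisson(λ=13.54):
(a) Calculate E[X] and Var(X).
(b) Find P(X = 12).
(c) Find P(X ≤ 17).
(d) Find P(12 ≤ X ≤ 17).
(a) E[X] = 13.5400, Var(X) = 13.5400
(b) P(X = 12) = 0.104409
(c) P(X ≤ 17) = 0.858332
(d) P(12 ≤ X ≤ 17) = 0.557594

We have X ~ Poisson(λ=13.54).

(a) Moments:
E[X] = 13.5400
Var(X) = 13.5400
σ = √Var(X) = 3.6797

(b) Point probability using PMF:
P(X = 12) = 0.104409

(c) Cumulative probability using CDF:
P(X ≤ 17) = F(17) = 0.858332

(d) Range probability:
P(12 ≤ X ≤ 17) = P(X ≤ 17) - P(X ≤ 11)
                   = F(17) - F(11)
                   = 0.858332 - 0.300738
                   = 0.557594

This means approximately 55.8% of outcomes fall in the interval [12, 17].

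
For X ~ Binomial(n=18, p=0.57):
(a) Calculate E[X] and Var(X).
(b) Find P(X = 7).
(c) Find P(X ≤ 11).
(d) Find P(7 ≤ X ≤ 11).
(a) E[X] = 10.2600, Var(X) = 4.4118
(b) P(X = 7) = 0.057814
(c) P(X ≤ 11) = 0.719305
(d) P(7 ≤ X ≤ 11) = 0.682065

We have X ~ Binomial(n=18, p=0.57).

(a) Moments:
E[X] = 10.2600
Var(X) = 4.4118
σ = √Var(X) = 2.1004

(b) Point probability using PMF:
P(X = 7) = 0.057814

(c) Cumulative probability using CDF:
P(X ≤ 11) = F(11) = 0.719305

(d) Range probability:
P(7 ≤ X ≤ 11) = P(X ≤ 11) - P(X ≤ 6)
                   = F(11) - F(6)
                   = 0.719305 - 0.037241
                   = 0.682065

This means approximately 68.2% of outcomes fall in the interval [7, 11].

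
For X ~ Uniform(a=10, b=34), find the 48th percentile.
21.5200

We have X ~ Uniform(a=10, b=34).

We want to find x such that P(X ≤ x) = 0.48.

This is the 48th percentile, which means 48% of values fall below this point.

Using the inverse CDF (quantile function):
x = F⁻¹(0.48) = 21.5200

Verification: P(X ≤ 21.5200) = 0.48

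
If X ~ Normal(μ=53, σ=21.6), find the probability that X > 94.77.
0.026569

We have X ~ Normal(μ=53, σ=21.6).

P(X > 94.77) = 1 - P(X ≤ 94.77)
                = 1 - F(94.77)
                = 1 - 0.973431
                = 0.026569

So there's approximately a 2.7% chance that X exceeds 94.77.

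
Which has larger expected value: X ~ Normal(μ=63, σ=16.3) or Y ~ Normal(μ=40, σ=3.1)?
X has larger mean (63.0000 > 40.0000)

Compute the expected value for each distribution:

X ~ Normal(μ=63, σ=16.3):
E[X] = 63.0000

Y ~ Normal(μ=40, σ=3.1):
E[Y] = 40.0000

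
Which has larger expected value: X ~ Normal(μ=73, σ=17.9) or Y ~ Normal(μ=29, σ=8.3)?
X has larger mean (73.0000 > 29.0000)

Compute the expected value for each distribution:

X ~ Normal(μ=73, σ=17.9):
E[X] = 73.0000

Y ~ Normal(μ=29, σ=8.3):
E[Y] = 29.0000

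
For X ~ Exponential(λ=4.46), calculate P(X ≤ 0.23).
0.641490

We have X ~ Exponential(λ=4.46).

The CDF gives us P(X ≤ k).

Using the CDF:
P(X ≤ 0.23) = 0.641490

This means there's approximately a 64.1% chance that X is at most 0.23.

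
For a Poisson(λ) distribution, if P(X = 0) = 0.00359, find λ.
λ = 5.6296

For a Poisson(λ) distribution, the PMF at 0 is:
P(X = 0) = λ^0 e^(-λ) / 0! = e^(-λ)

Given P(X = 0) = 0.00359:
e^(-λ) = 0.00359
-λ = ln(0.00359)
λ = -ln(0.00359) = 5.6296

Verification: e^(-5.6296) = 0.00359 ✓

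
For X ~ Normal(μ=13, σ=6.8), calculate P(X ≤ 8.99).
0.277694

We have X ~ Normal(μ=13, σ=6.8).

The CDF gives us P(X ≤ k).

Using the CDF:
P(X ≤ 8.99) = 0.277694

This means there's approximately a 27.8% chance that X is at most 8.99.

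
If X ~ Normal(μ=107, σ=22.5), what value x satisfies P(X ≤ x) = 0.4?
101.2997

We have X ~ Normal(μ=107, σ=22.5).

We want to find x such that P(X ≤ x) = 0.4.

This is the 40th percentile, which means 40% of values fall below this point.

Using the inverse CDF (quantile function):
x = F⁻¹(0.4) = 101.2997

Verification: P(X ≤ 101.2997) = 0.4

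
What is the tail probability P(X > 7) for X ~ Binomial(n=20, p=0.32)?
0.292233

We have X ~ Binomial(n=20, p=0.32).

P(X > 7) = 1 - P(X ≤ 7)
                = 1 - F(7)
                = 1 - 0.707767
                = 0.292233

So there's approximately a 29.2% chance that X exceeds 7.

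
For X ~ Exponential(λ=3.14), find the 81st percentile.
0.5289

We have X ~ Exponential(λ=3.14).

We want to find x such that P(X ≤ x) = 0.81.

This is the 81st percentile, which means 81% of values fall below this point.

Using the inverse CDF (quantile function):
x = F⁻¹(0.81) = 0.5289

Verification: P(X ≤ 0.5289) = 0.81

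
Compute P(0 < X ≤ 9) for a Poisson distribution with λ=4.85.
0.965463

We have X ~ Poisson(λ=4.85).

To find P(0 < X ≤ 9), we use:
P(0 < X ≤ 9) = P(X ≤ 9) - P(X ≤ 0)
                 = F(9) - F(0)
                 = 0.973291 - 0.007828
                 = 0.965463

So there's approximately a 96.5% chance that X falls in this range.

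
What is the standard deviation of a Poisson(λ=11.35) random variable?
3.3690

We have X ~ Poisson(λ=11.35).

For a Poisson distribution with λ=11.35:
σ = √Var(X) = 3.3690

The standard deviation is the square root of the variance.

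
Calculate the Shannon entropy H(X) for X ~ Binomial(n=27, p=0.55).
2.3684 nats

We have X ~ Binomial(n=27, p=0.55).

The Shannon entropy measures the uncertainty or information content of the distribution.

For a Binomial distribution with n=27, p=0.55:
H(X) = 2.3684 nats

(In bits, this would be 3.4169 bits.)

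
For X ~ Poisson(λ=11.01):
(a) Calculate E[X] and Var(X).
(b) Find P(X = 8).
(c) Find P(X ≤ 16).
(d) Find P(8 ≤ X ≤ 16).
(a) E[X] = 11.0100, Var(X) = 11.0100
(b) P(X = 8) = 0.088551
(c) P(X ≤ 16) = 0.943708
(d) P(8 ≤ X ≤ 16) = 0.801161

We have X ~ Poisson(λ=11.01).

(a) Moments:
E[X] = 11.0100
Var(X) = 11.0100
σ = √Var(X) = 3.3181

(b) Point probability using PMF:
P(X = 8) = 0.088551

(c) Cumulative probability using CDF:
P(X ≤ 16) = F(16) = 0.943708

(d) Range probability:
P(8 ≤ X ≤ 16) = P(X ≤ 16) - P(X ≤ 7)
                   = F(16) - F(7)
                   = 0.943708 - 0.142547
                   = 0.801161

This means approximately 80.1% of outcomes fall in the interval [8, 16].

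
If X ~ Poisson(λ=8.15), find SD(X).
2.8548

We have X ~ Poisson(λ=8.15).

For a Poisson distribution with λ=8.15:
σ = √Var(X) = 2.8548

The standard deviation is the square root of the variance.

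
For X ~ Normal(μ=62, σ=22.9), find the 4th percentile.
21.9093

We have X ~ Normal(μ=62, σ=22.9).

We want to find x such that P(X ≤ x) = 0.04.

This is the 4th percentile, which means 4% of values fall below this point.

Using the inverse CDF (quantile function):
x = F⁻¹(0.04) = 21.9093

Verification: P(X ≤ 21.9093) = 0.04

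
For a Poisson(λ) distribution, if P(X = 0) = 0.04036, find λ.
λ = 3.2099

For a Poisson(λ) distribution, the PMF at 0 is:
P(X = 0) = λ^0 e^(-λ) / 0! = e^(-λ)

Given P(X = 0) = 0.04036:
e^(-λ) = 0.04036
-λ = ln(0.04036)
λ = -ln(0.04036) = 3.2099

Verification: e^(-3.2099) = 0.04036 ✓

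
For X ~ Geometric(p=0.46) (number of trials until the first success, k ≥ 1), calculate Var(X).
2.5520

We have X ~ Geometric(p=0.46) (number of trials until the first success, k ≥ 1).

For a Geometric distribution with p=0.46 (number of trials until the first success, k ≥ 1):
Var(X) = 2.5520

The variance measures the spread of the distribution around the mean.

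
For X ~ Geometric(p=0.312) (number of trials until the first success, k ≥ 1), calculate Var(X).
7.0677

We have X ~ Geometric(p=0.312) (number of trials until the first success, k ≥ 1).

For a Geometric distribution with p=0.312 (number of trials until the first success, k ≥ 1):
Var(X) = 7.0677

The variance measures the spread of the distribution around the mean.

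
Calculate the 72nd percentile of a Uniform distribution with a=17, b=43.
35.7200

We have X ~ Uniform(a=17, b=43).

We want to find x such that P(X ≤ x) = 0.72.

This is the 72nd percentile, which means 72% of values fall below this point.

Using the inverse CDF (quantile function):
x = F⁻¹(0.72) = 35.7200

Verification: P(X ≤ 35.7200) = 0.72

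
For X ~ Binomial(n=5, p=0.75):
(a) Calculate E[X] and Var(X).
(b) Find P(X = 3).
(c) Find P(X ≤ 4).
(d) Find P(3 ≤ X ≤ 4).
(a) E[X] = 3.7500, Var(X) = 0.9375
(b) P(X = 3) = 0.263672
(c) P(X ≤ 4) = 0.762695
(d) P(3 ≤ X ≤ 4) = 0.659180

We have X ~ Binomial(n=5, p=0.75).

(a) Moments:
E[X] = 3.7500
Var(X) = 0.9375
σ = √Var(X) = 0.9682

(b) Point probability using PMF:
P(X = 3) = 0.263672

(c) Cumulative probability using CDF:
P(X ≤ 4) = F(4) = 0.762695

(d) Range probability:
P(3 ≤ X ≤ 4) = P(X ≤ 4) - P(X ≤ 2)
                   = F(4) - F(2)
                   = 0.762695 - 0.103516
                   = 0.659180

This means approximately 65.9% of outcomes fall in the interval [3, 4].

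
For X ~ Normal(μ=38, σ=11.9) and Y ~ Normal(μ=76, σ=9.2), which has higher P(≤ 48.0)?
X has higher probability (P(X ≤ 48.0) = 0.7996 > P(Y ≤ 48.0) = 0.0012)

Compute P(≤ 48.0) for each distribution:

X ~ Normal(μ=38, σ=11.9):
P(X ≤ 48.0) = 0.7996

Y ~ Normal(μ=76, σ=9.2):
P(Y ≤ 48.0) = 0.0012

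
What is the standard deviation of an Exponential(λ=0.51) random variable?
1.9608

We have X ~ Exponential(λ=0.51).

For an Exponential distribution with λ=0.51:
σ = √Var(X) = 1.9608

The standard deviation is the square root of the variance.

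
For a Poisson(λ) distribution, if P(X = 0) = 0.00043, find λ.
λ = 7.7517

For a Poisson(λ) distribution, the PMF at 0 is:
P(X = 0) = λ^0 e^(-λ) / 0! = e^(-λ)

Given P(X = 0) = 0.00043:
e^(-λ) = 0.00043
-λ = ln(0.00043)
λ = -ln(0.00043) = 7.7517

Verification: e^(-7.7517) = 0.00043 ✓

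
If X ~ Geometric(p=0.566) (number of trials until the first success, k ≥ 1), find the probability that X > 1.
0.434000

We have X ~ Geometric(p=0.566) (number of trials until the first success, k ≥ 1).

P(X > 1) = 1 - P(X ≤ 1)
                = 1 - F(1)
                = 1 - 0.566000
                = 0.434000

So there's approximately a 43.4% chance that X exceeds 1.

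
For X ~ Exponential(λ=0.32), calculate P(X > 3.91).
0.286161

We have X ~ Exponential(λ=0.32).

P(X > 3.91) = 1 - P(X ≤ 3.91)
                = 1 - F(3.91)
                = 1 - 0.713839
                = 0.286161

So there's approximately a 28.6% chance that X exceeds 3.91.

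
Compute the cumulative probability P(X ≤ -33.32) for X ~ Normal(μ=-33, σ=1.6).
0.420740

We have X ~ Normal(μ=-33, σ=1.6).

The CDF gives us P(X ≤ k).

Using the CDF:
P(X ≤ -33.32) = 0.420740

This means there's approximately a 42.1% chance that X is at most -33.32.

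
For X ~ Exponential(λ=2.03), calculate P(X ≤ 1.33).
0.932788

We have X ~ Exponential(λ=2.03).

The CDF gives us P(X ≤ k).

Using the CDF:
P(X ≤ 1.33) = 0.932788

This means there's approximately a 93.3% chance that X is at most 1.33.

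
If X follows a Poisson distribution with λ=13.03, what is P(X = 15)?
0.088881

We have X ~ Poisson(λ=13.03).

For a Poisson distribution, the PMF gives us the probability of each outcome.

Using the PMF formula:
P(X = 15) = 0.088881

Rounded to 4 decimal places: 0.0889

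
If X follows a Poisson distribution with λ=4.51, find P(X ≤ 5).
0.701221

We have X ~ Poisson(λ=4.51).

The CDF gives us P(X ≤ k).

Using the CDF:
P(X ≤ 5) = 0.701221

This means there's approximately a 70.1% chance that X is at most 5.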